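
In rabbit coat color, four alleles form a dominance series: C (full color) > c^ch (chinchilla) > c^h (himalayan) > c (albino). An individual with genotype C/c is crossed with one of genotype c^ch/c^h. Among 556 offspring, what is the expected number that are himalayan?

Cross: C/c × c^ch/c^h
Allele dominance: C > c^ch > c^h > c
Offspring genotypes: 1 C/c^ch, 1 C/c^h, 1 c^ch/c, 1 c^h/c
Phenotype counts: 2 full color, 1 chinchilla, 1 himalayan
himalayan: 1 out of 4 → fraction 1/4
Expected count = 1/4 × 556 = 139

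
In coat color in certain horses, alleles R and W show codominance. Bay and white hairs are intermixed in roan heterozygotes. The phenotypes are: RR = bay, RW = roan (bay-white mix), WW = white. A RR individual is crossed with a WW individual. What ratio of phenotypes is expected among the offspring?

Punnett square for RR × WW:
Offspring genotypes: 4 RW
Phenotype counts: 4 roan (bay-white mix)
Ratio: all roan (bay-white mix)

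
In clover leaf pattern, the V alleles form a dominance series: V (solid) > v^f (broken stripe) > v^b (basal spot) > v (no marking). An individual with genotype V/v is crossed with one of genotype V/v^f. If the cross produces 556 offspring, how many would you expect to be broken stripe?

Cross: V/v × V/v^f
Allele dominance: V > v^f > v^b > v
Offspring genotypes: 1 V/V, 1 V/v^f, 1 V/v, 1 v^f/v
Phenotype counts: 3 solid, 1 broken stripe
broken stripe: 1 out of 4 → fraction 1/4
Expected count = 1/4 × 556 = 139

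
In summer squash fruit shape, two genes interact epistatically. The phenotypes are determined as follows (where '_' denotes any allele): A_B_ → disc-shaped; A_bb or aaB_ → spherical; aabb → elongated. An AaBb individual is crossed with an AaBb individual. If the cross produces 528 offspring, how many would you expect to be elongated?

Cross: AaBb × AaBb — consider each gene separately:
A gene: Aa × Aa → 1 AA, 2 Aa, 1 aa → 3 A_ : 1 aa (out of 4)
B gene: Bb × Bb → 1 BB, 2 Bb, 1 bb → 3 B_ : 1 bb (out of 4)
Genotype classes (out of 4 × 4 = 16): A_B_ = 3×3 = 9; A_bb = 3×1 = 3; aaB_ = 1×3 = 3; aabb = 1×1 = 1
Apply the phenotype rules: A_B_ (9) → disc-shaped; A_bb (3) + aaB_ (3) → spherical; aabb (1) → elongated
Phenotype counts (out of 16): 9 disc-shaped, 6 spherical, 1 elongated
elongated: 1 out of 16 → fraction 1/16
Expected count = 1/16 × 528 = 33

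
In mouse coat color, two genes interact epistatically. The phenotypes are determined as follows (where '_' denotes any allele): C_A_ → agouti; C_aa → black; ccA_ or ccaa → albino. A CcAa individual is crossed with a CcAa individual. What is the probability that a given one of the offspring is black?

Cross: CcAa × CcAa — consider each gene separately:
C gene: Cc × Cc → 1 CC, 2 Cc, 1 cc → 3 C_ : 1 cc (out of 4)
A gene: Aa × Aa → 1 AA, 2 Aa, 1 aa → 3 A_ : 1 aa (out of 4)
Genotype classes (out of 4 × 4 = 16): C_A_ = 3×3 = 9; C_aa = 3×1 = 3; ccA_ = 1×3 = 3; ccaa = 1×1 = 1
Apply the phenotype rules: C_A_ (9) → agouti; C_aa (3) → black; ccA_ (3) + ccaa (1) → albino
Phenotype counts (out of 16): 9 agouti, 3 black, 4 albino
black: 3 out of 16
Probability: 3/16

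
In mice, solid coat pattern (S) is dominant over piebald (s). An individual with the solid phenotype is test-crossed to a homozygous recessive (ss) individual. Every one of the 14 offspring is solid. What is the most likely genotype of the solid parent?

Test cross: ? × ss
All offspring are solid.
If the unknown parent were heterozygous (Ss), about half of 14 offspring would be piebald; none are. The unknown parent is most likely homozygous dominant (SS).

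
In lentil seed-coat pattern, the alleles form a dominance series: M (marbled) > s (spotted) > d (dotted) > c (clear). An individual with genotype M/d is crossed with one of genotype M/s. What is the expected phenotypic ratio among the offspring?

Cross: M/d × M/s
Allele dominance: M > s > d > c
Offspring genotypes: 1 M/M, 1 M/s, 1 M/d, 1 s/d
Phenotype counts: 3 marbled, 1 spotted
Ratio: 3 marbled : 1 spotted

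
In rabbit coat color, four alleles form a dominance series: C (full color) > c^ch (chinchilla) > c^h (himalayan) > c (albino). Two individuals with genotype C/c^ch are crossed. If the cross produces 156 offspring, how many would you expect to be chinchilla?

Cross: C/c^ch × C/c^ch
Allele dominance: C > c^ch > c^h > c
Offspring genotypes: 1 C/C, 2 C/c^ch, 1 c^ch/c^ch
Phenotype counts: 3 full color, 1 chinchilla
chinchilla: 1 out of 4 → fraction 1/4
Expected count = 1/4 × 156 = 39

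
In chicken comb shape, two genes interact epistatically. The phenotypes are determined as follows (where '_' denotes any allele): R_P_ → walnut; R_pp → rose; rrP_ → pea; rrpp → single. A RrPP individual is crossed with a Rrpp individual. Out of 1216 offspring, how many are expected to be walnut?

Cross: RrPP × Rrpp — consider each gene separately:
R gene: Rr × Rr → 1 RR, 2 Rr, 1 rr → 3 R_ : 1 rr (out of 4)
P gene: PP × pp → 4 Pp → 4 P_ (out of 4)
Genotype classes (out of 4 × 4 = 16): R_P_ = 3×4 = 12; rrP_ = 1×4 = 4
Apply the phenotype rules: R_P_ (12) → walnut; rrP_ (4) → pea
Phenotype counts (out of 16): 12 walnut, 4 pea
walnut: 12 out of 16 → fraction 3/4
Expected count = 3/4 × 1216 = 912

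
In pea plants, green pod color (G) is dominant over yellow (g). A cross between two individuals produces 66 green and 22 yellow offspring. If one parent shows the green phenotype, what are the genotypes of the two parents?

Observed offspring: 66 green, 22 yellow
The observed ratio simplifies to 3:1. Yellow (gg) offspring appear, so each parent must contribute one g allele. The parent stated to show green carries G, so it is Gg. The other parent is then either Gg or gg: Gg × gg would give a 1:1 split, whereas Gg × Gg gives 3:1 — matching the data. So both parents are heterozygous (Gg × Gg).
Parent genotypes: Gg × Gg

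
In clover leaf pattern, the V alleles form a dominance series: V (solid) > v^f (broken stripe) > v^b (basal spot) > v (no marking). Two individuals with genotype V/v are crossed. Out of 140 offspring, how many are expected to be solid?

Cross: V/v × V/v
Allele dominance: V > v^f > v^b > v
Offspring genotypes: 1 V/V, 2 V/v, 1 v/v
Phenotype counts: 3 solid, 1 unmarked
solid: 3 out of 4 → fraction 3/4
Expected count = 3/4 × 140 = 105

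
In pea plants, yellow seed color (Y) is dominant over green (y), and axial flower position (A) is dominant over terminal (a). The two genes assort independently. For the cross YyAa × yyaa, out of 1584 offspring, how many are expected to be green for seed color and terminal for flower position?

Dihybrid cross YyAa × yyaa — consider each gene separately:
seed color: Yy × yy → 2 Yy, 2 yy → 2 Y_ : 2 yy (out of 4)
flower position: Aa × aa → 2 Aa, 2 aa → 2 A_ : 2 aa (out of 4)
Looking for: green (yy) and terminal (aa)
P(green) = 2/4, P(terminal) = 2/4
P(both) = 2/4 × 2/4 = 4/16 = 1/4
Expected count = 1/4 × 1584 = 396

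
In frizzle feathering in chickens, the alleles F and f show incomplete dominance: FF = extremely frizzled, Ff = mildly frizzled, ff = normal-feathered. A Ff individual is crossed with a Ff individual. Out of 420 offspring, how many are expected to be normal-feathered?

Punnett square for Ff × Ff:
Offspring genotypes: 1 FF, 2 Ff, 1 ff
Phenotype counts: 1 extremely frizzled, 2 mildly frizzled, 1 normal-feathered
normal-feathered: 1 out of 4 → fraction 1/4
Expected count = 1/4 × 420 = 105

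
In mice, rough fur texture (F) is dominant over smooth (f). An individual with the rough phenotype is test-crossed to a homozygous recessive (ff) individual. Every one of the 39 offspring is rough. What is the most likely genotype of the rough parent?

Test cross: ? × ff
All offspring are rough.
If the unknown parent were heterozygous (Ff), about half of 39 offspring would be smooth; none are. The unknown parent is most likely homozygous dominant (FF).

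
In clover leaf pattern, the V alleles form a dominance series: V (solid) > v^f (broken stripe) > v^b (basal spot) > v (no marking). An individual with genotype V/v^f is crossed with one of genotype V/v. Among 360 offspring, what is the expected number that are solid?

Cross: V/v^f × V/v
Allele dominance: V > v^f > v^b > v
Offspring genotypes: 1 V/V, 1 V/v, 1 V/v^f, 1 v^f/v
Phenotype counts: 3 solid, 1 broken stripe
solid: 3 out of 4 → fraction 3/4
Expected count = 3/4 × 360 = 270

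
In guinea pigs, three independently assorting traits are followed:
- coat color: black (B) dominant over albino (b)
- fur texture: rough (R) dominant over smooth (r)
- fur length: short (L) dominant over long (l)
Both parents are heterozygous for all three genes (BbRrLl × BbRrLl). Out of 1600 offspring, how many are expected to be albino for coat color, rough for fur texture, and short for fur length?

Trihybrid cross: BbRrLl × BbRrLl
Each trait segregates independently with a 3:1 phenotypic ratio, so each gene contributes 3/4 (dominant) or 1/4 (recessive).
Target: albino (coat color), rough (fur texture), short (fur length)
Probability = product of independent per-trait probabilities
= 1/4 × 3/4 × 3/4 = 9/64
Expected count = 9/64 × 1600 = 225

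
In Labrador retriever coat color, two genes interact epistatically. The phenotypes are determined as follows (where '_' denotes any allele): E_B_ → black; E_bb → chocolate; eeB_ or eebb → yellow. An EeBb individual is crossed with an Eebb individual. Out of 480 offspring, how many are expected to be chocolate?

Cross: EeBb × Eebb — consider each gene separately:
E gene: Ee × Ee → 1 EE, 2 Ee, 1 ee → 3 E_ : 1 ee (out of 4)
B gene: Bb × bb → 2 Bb, 2 bb → 2 B_ : 2 bb (out of 4)
Genotype classes (out of 4 × 4 = 16): E_B_ = 3×2 = 6; E_bb = 3×2 = 6; eeB_ = 1×2 = 2; eebb = 1×2 = 2
Apply the phenotype rules: E_B_ (6) → black; E_bb (6) → chocolate; eeB_ (2) + eebb (2) → yellow
Phenotype counts (out of 16): 6 black, 6 chocolate, 4 yellow
chocolate: 6 out of 16 → fraction 3/8
Expected count = 3/8 × 480 = 180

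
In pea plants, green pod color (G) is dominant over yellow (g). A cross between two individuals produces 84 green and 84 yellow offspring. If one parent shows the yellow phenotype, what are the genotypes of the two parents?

Observed offspring: 84 green, 84 yellow
The observed ratio simplifies to 1:1. One parent shows yellow, so its genotype must be gg. A 1:1 offspring split requires the other parent to be heterozygous (Gg).
Parent genotypes: gg × Gg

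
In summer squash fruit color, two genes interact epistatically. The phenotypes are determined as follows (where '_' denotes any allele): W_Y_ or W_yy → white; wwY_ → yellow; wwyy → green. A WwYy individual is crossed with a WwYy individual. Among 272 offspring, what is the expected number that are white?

Cross: WwYy × WwYy — consider each gene separately:
W gene: Ww × Ww → 1 WW, 2 Ww, 1 ww → 3 W_ : 1 ww (out of 4)
Y gene: Yy × Yy → 1 YY, 2 Yy, 1 yy → 3 Y_ : 1 yy (out of 4)
Genotype classes (out of 4 × 4 = 16): W_Y_ = 3×3 = 9; W_yy = 3×1 = 3; wwY_ = 1×3 = 3; wwyy = 1×1 = 1
Apply the phenotype rules: W_Y_ (9) + W_yy (3) → white; wwY_ (3) → yellow; wwyy (1) → green
Phenotype counts (out of 16): 12 white, 3 yellow, 1 green
white: 12 out of 16 → fraction 3/4
Expected count = 3/4 × 272 = 204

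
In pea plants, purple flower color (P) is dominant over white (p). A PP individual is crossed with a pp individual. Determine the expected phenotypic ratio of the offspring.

Punnett square for PP × pp:
Offspring genotypes: 4 Pp
purple: 4, white: 0
Ratio: all purple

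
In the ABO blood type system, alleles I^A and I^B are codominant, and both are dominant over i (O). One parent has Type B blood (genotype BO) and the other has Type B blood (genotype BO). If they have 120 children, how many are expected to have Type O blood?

Cross: BO × BO
Possible offspring genotypes: 1 BB, 2 BO, 1 OO
Blood type counts: 3 Type B, 1 Type O
Probability of Type O: 1/4
Expected count = 1/4 × 120 = 30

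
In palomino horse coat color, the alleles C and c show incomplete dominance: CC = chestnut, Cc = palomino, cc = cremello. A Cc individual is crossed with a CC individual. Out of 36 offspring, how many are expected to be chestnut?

Punnett square for Cc × CC:
Offspring genotypes: 2 CC, 2 Cc
Phenotype counts: 2 chestnut, 2 palomino
chestnut: 2 out of 4 → fraction 1/2
Expected count = 1/2 × 36 = 18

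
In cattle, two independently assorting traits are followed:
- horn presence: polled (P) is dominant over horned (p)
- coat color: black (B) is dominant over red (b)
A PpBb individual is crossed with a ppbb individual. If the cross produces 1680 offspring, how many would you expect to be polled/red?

Dihybrid cross PpBb × ppbb — consider each gene separately:
horn presence: Pp × pp → 2 Pp, 2 pp → 2 P_ : 2 pp (out of 4)
coat color: Bb × bb → 2 Bb, 2 bb → 2 B_ : 2 bb (out of 4)
Combine (counts out of 4 × 4 = 16): polled/black (P_B_) = 2×2 = 4; polled/red (P_bb) = 2×2 = 4; horned/black (ppB_) = 2×2 = 4; horned/red (ppbb) = 2×2 = 4
Phenotype counts (out of 16): 4 polled/black, 4 polled/red, 4 horned/black, 4 horned/red
polled/red: 4 out of 16 → fraction 1/4
Expected count = 1/4 × 1680 = 420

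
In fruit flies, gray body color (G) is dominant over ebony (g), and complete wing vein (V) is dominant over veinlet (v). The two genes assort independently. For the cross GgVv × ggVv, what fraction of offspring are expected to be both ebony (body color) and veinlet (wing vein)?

Dihybrid cross GgVv × ggVv — consider each gene separately:
body color: Gg × gg → 2 Gg, 2 gg → 2 G_ : 2 gg (out of 4)
wing vein: Vv × Vv → 1 VV, 2 Vv, 1 vv → 3 V_ : 1 vv (out of 4)
Looking for: ebony (gg) and veinlet (vv)
P(ebony) = 2/4, P(veinlet) = 1/4
P(both) = 2/4 × 1/4 = 2/16 = 1/8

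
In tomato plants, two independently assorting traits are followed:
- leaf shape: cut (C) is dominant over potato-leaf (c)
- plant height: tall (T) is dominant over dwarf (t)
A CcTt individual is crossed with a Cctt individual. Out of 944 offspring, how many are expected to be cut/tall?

Dihybrid cross CcTt × Cctt — consider each gene separately:
leaf shape: Cc × Cc → 1 CC, 2 Cc, 1 cc → 3 C_ : 1 cc (out of 4)
plant height: Tt × tt → 2 Tt, 2 tt → 2 T_ : 2 tt (out of 4)
Combine (counts out of 4 × 4 = 16): cut/tall (C_T_) = 3×2 = 6; cut/dwarf (C_tt) = 3×2 = 6; potato-leaf/tall (ccT_) = 1×2 = 2; potato-leaf/dwarf (cctt) = 1×2 = 2
Phenotype counts (out of 16): 6 cut/tall, 6 cut/dwarf, 2 potato-leaf/tall, 2 potato-leaf/dwarf
cut/tall: 6 out of 16 → fraction 3/8
Expected count = 3/8 × 944 = 354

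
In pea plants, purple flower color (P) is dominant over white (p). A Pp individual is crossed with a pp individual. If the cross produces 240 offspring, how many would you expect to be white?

Punnett square for Pp × pp:
Offspring genotypes: 2 Pp, 2 pp
purple: 2, white: 2
white: 2 out of 4 → fraction 1/2
Expected count = 1/2 × 240 = 120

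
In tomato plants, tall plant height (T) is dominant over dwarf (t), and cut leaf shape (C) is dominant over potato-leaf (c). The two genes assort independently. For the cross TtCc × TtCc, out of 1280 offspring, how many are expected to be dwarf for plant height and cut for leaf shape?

Dihybrid cross TtCc × TtCc — consider each gene separately:
plant height: Tt × Tt → 1 TT, 2 Tt, 1 tt → 3 T_ : 1 tt (out of 4)
leaf shape: Cc × Cc → 1 CC, 2 Cc, 1 cc → 3 C_ : 1 cc (out of 4)
Looking for: dwarf (tt) and cut (C_)
P(dwarf) = 1/4, P(cut) = 3/4
P(both) = 1/4 × 3/4 = 3/16
Expected count = 3/16 × 1280 = 240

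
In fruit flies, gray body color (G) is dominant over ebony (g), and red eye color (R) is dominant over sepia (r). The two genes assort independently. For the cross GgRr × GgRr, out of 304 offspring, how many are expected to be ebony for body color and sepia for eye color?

Dihybrid cross GgRr × GgRr — consider each gene separately:
body color: Gg × Gg → 1 GG, 2 Gg, 1 gg → 3 G_ : 1 gg (out of 4)
eye color: Rr × Rr → 1 RR, 2 Rr, 1 rr → 3 R_ : 1 rr (out of 4)
Looking for: ebony (gg) and sepia (rr)
P(ebony) = 1/4, P(sepia) = 1/4
P(both) = 1/4 × 1/4 = 1/16
Expected count = 1/16 × 304 = 19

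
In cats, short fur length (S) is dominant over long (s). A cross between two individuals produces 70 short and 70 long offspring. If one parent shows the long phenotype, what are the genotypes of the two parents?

Observed offspring: 70 short, 70 long
The observed ratio simplifies to 1:1. One parent shows long, so its genotype must be ss. A 1:1 offspring split requires the other parent to be heterozygous (Ss).
Parent genotypes: ss × Ss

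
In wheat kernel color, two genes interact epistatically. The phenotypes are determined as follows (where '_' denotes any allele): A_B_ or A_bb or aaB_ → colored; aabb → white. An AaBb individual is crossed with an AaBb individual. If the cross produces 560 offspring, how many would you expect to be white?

Cross: AaBb × AaBb — consider each gene separately:
A gene: Aa × Aa → 1 AA, 2 Aa, 1 aa → 3 A_ : 1 aa (out of 4)
B gene: Bb × Bb → 1 BB, 2 Bb, 1 bb → 3 B_ : 1 bb (out of 4)
Genotype classes (out of 4 × 4 = 16): A_B_ = 3×3 = 9; A_bb = 3×1 = 3; aaB_ = 1×3 = 3; aabb = 1×1 = 1
Apply the phenotype rules: A_B_ (9) + A_bb (3) + aaB_ (3) → colored; aabb (1) → white
Phenotype counts (out of 16): 15 colored, 1 white
white: 1 out of 16 → fraction 1/16
Expected count = 1/16 × 560 = 35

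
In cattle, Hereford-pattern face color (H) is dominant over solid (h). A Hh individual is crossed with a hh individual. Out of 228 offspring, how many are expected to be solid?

Punnett square for Hh × hh:
Offspring genotypes: 2 Hh, 2 hh
Hereford-pattern: 2, solid: 2
solid: 2 out of 4 → fraction 1/2
Expected count = 1/2 × 228 = 114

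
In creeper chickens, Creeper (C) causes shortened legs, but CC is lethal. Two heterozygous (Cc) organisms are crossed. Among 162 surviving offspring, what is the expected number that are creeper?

Cross: Cc × Cc
Punnett square offspring (before lethality): 1 CC, 2 Cc, 1 cc
The CC genotype is lethal (embryos die); surviving offspring: 2 Cc, 1 cc
creeper: 2 out of 3 → fraction 2/3
Expected count = 2/3 × 162 = 108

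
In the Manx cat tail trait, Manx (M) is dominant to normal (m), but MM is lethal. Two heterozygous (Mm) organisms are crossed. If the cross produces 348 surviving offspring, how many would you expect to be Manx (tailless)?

Cross: Mm × Mm
Punnett square offspring (before lethality): 1 MM, 2 Mm, 1 mm
The MM genotype is lethal (embryos die); surviving offspring: 2 Mm, 1 mm
Manx (tailless): 2 out of 3 → fraction 2/3
Expected count = 2/3 × 348 = 232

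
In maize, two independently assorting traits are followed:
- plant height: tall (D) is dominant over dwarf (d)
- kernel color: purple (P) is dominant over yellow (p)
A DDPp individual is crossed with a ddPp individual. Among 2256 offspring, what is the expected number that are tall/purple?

Dihybrid cross DDPp × ddPp — consider each gene separately:
plant height: DD × dd → 4 Dd → 4 D_ (out of 4)
kernel color: Pp × Pp → 1 PP, 2 Pp, 1 pp → 3 P_ : 1 pp (out of 4)
Combine (counts out of 4 × 4 = 16): tall/purple (D_P_) = 4×3 = 12; tall/yellow (D_pp) = 4×1 = 4
Phenotype counts (out of 16): 12 tall/purple, 4 tall/yellow
tall/purple: 12 out of 16 → fraction 3/4
Expected count = 3/4 × 2256 = 1692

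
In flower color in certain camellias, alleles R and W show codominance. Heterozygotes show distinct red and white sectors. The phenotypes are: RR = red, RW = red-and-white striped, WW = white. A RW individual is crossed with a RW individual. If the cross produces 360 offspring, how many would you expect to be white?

Punnett square for RW × RW:
Offspring genotypes: 1 RR, 2 RW, 1 WW
Phenotype counts: 1 red, 2 red-and-white striped, 1 white
white: 1 out of 4 → fraction 1/4
Expected count = 1/4 × 360 = 90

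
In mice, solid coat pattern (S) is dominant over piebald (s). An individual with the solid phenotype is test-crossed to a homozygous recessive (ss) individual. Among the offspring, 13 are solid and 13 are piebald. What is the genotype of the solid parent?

Test cross: ? × ss
Offspring: 13 solid, 13 piebald — approximately 1:1.
A 1:1 ratio in a test cross indicates the unknown parent is heterozygous (Ss).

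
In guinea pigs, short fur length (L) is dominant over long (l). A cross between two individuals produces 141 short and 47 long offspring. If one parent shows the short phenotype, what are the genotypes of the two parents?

Observed offspring: 141 short, 47 long
The observed ratio simplifies to 3:1. Long (ll) offspring appear, so each parent must contribute one l allele. The parent stated to show short carries L, so it is Ll. The other parent is then either Ll or ll: Ll × ll would give a 1:1 split, whereas Ll × Ll gives 3:1 — matching the data. So both parents are heterozygous (Ll × Ll).
Parent genotypes: Ll × Ll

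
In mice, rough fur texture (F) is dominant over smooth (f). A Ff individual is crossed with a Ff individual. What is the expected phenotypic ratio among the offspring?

Punnett square for Ff × Ff:
Offspring genotypes: 1 FF, 2 Ff, 1 ff
rough: 3, smooth: 1
Ratio: 3:1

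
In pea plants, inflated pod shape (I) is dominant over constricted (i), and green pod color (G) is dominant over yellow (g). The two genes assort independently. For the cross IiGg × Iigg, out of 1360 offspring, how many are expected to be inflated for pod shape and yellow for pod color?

Dihybrid cross IiGg × Iigg — consider each gene separately:
pod shape: Ii × Ii → 1 II, 2 Ii, 1 ii → 3 I_ : 1 ii (out of 4)
pod color: Gg × gg → 2 Gg, 2 gg → 2 G_ : 2 gg (out of 4)
Looking for: inflated (I_) and yellow (gg)
P(inflated) = 3/4, P(yellow) = 2/4
P(both) = 3/4 × 2/4 = 6/16 = 3/8
Expected count = 3/8 × 1360 = 510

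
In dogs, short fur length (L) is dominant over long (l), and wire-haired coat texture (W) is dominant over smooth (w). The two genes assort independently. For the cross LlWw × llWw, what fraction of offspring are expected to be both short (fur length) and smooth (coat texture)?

Dihybrid cross LlWw × llWw — consider each gene separately:
fur length: Ll × ll → 2 Ll, 2 ll → 2 L_ : 2 ll (out of 4)
coat texture: Ww × Ww → 1 WW, 2 Ww, 1 ww → 3 W_ : 1 ww (out of 4)
Looking for: short (L_) and smooth (ww)
P(short) = 2/4, P(smooth) = 1/4
P(both) = 2/4 × 1/4 = 2/16 = 1/8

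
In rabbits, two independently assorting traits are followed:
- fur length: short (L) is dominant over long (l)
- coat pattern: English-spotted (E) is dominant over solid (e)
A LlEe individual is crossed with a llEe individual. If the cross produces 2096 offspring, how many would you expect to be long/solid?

Dihybrid cross LlEe × llEe — consider each gene separately:
fur length: Ll × ll → 2 Ll, 2 ll → 2 L_ : 2 ll (out of 4)
coat pattern: Ee × Ee → 1 EE, 2 Ee, 1 ee → 3 E_ : 1 ee (out of 4)
Combine (counts out of 4 × 4 = 16): short/English-spotted (L_E_) = 2×3 = 6; short/solid (L_ee) = 2×1 = 2; long/English-spotted (llE_) = 2×3 = 6; long/solid (llee) = 2×1 = 2
Phenotype counts (out of 16): 6 short/English-spotted, 2 short/solid, 6 long/English-spotted, 2 long/solid
long/solid: 2 out of 16 → fraction 1/8
Expected count = 1/8 × 2096 = 262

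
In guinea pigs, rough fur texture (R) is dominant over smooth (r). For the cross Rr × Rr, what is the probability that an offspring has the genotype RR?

Punnett square for Rr × Rr:
Offspring genotypes: 1 RR, 2 Rr, 1 rr
Total offspring: 4
Count with target: 1
Probability: 1/4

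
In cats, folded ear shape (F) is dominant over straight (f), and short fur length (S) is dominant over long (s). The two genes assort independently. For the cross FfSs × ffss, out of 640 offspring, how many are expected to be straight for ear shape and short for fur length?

Dihybrid cross FfSs × ffss — consider each gene separately:
ear shape: Ff × ff → 2 Ff, 2 ff → 2 F_ : 2 ff (out of 4)
fur length: Ss × ss → 2 Ss, 2 ss → 2 S_ : 2 ss (out of 4)
Looking for: straight (ff) and short (S_)
P(straight) = 2/4, P(short) = 2/4
P(both) = 2/4 × 2/4 = 4/16 = 1/4
Expected count = 1/4 × 640 = 160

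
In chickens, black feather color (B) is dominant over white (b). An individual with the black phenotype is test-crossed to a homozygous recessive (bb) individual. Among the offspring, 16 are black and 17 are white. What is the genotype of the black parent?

Test cross: ? × bb
Offspring: 16 black, 17 white — approximately 1:1.
A 1:1 ratio in a test cross indicates the unknown parent is heterozygous (Bb).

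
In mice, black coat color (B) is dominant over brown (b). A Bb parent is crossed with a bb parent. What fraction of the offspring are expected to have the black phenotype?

Punnett square for Bb × bb:
Offspring genotypes: 2 Bb, 2 bb
Total offspring: 4
Count with target: 2
Probability: 2/4 = 1/2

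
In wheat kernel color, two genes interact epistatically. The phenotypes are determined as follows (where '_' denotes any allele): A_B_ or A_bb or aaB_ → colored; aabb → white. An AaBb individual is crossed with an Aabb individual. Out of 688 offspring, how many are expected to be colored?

Cross: AaBb × Aabb — consider each gene separately:
A gene: Aa × Aa → 1 AA, 2 Aa, 1 aa → 3 A_ : 1 aa (out of 4)
B gene: Bb × bb → 2 Bb, 2 bb → 2 B_ : 2 bb (out of 4)
Genotype classes (out of 4 × 4 = 16): A_B_ = 3×2 = 6; A_bb = 3×2 = 6; aaB_ = 1×2 = 2; aabb = 1×2 = 2
Apply the phenotype rules: A_B_ (6) + A_bb (6) + aaB_ (2) → colored; aabb (2) → white
Phenotype counts (out of 16): 14 colored, 2 white
colored: 14 out of 16 → fraction 7/8
Expected count = 7/8 × 688 = 602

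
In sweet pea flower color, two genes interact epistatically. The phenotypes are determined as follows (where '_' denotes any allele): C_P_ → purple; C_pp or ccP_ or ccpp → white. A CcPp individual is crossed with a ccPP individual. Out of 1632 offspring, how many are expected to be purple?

Cross: CcPp × ccPP — consider each gene separately:
C gene: Cc × cc → 2 Cc, 2 cc → 2 C_ : 2 cc (out of 4)
P gene: Pp × PP → 2 PP, 2 Pp → 4 P_ (out of 4)
Genotype classes (out of 4 × 4 = 16): C_P_ = 2×4 = 8; ccP_ = 2×4 = 8
Apply the phenotype rules: C_P_ (8) → purple; ccP_ (8) → white
Phenotype counts (out of 16): 8 purple, 8 white
purple: 8 out of 16 → fraction 1/2
Expected count = 1/2 × 1632 = 816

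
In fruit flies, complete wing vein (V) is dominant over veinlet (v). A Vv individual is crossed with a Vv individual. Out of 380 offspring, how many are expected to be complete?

Punnett square for Vv × Vv:
Offspring genotypes: 1 VV, 2 Vv, 1 vv
complete: 3, veinlet: 1
complete: 3 out of 4 → fraction 3/4
Expected count = 3/4 × 380 = 285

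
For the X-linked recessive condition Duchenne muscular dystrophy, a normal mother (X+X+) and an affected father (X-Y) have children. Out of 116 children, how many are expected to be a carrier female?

Cross: X+X+ × X-Y
Offspring: 2 X+X-, 2 X+Y
Probability of a carrier female: 2/4 = 1/2
Expected count = 1/2 × 116 = 58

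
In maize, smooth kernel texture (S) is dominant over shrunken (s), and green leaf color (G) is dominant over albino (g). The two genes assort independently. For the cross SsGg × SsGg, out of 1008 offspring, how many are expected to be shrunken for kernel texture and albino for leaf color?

Dihybrid cross SsGg × SsGg — consider each gene separately:
kernel texture: Ss × Ss → 1 SS, 2 Ss, 1 ss → 3 S_ : 1 ss (out of 4)
leaf color: Gg × Gg → 1 GG, 2 Gg, 1 gg → 3 G_ : 1 gg (out of 4)
Looking for: shrunken (ss) and albino (gg)
P(shrunken) = 1/4, P(albino) = 1/4
P(both) = 1/4 × 1/4 = 1/16
Expected count = 1/16 × 1008 = 63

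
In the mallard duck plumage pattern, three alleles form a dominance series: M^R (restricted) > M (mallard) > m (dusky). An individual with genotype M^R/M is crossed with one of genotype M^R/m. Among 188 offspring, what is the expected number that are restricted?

Cross: M^R/M × M^R/m
Allele dominance: M^R > M > m
Offspring genotypes: 1 M^R/M^R, 1 M^R/m, 1 M^R/M, 1 M/m
Phenotype counts: 3 restricted, 1 mallard
restricted: 3 out of 4 → fraction 3/4
Expected count = 3/4 × 188 = 141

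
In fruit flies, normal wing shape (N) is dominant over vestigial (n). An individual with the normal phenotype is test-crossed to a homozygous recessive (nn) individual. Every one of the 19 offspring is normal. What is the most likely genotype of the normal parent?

Test cross: ? × nn
All offspring are normal.
If the unknown parent were heterozygous (Nn), about half of 19 offspring would be vestigial; none are. The unknown parent is most likely homozygous dominant (NN).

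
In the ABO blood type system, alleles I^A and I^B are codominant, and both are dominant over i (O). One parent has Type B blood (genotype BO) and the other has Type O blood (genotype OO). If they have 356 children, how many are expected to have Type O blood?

Cross: BO × OO
Possible offspring genotypes: 2 BO, 2 OO
Blood type counts: 2 Type B, 2 Type O
Probability of Type O: 2/4 = 1/2
Expected count = 1/2 × 356 = 178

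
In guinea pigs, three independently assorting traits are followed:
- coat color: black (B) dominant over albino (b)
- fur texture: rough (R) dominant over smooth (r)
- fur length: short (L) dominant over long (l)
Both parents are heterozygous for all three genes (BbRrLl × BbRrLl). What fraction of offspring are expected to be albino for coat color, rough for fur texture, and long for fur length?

Trihybrid cross: BbRrLl × BbRrLl
Each trait segregates independently with a 3:1 phenotypic ratio, so each gene contributes 3/4 (dominant) or 1/4 (recessive).
Target: albino (coat color), rough (fur texture), long (fur length)
Probability = product of independent per-trait probabilities
= 1/4 × 3/4 × 1/4 = 3/64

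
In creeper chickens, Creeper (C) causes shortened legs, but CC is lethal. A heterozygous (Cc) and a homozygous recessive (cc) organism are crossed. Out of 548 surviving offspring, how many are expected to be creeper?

Cross: Cc × cc
Punnett square offspring (before lethality): 2 Cc, 2 cc
No CC offspring are produced in this cross.
creeper: 2 out of 4 → fraction 1/2
Expected count = 1/2 × 548 = 274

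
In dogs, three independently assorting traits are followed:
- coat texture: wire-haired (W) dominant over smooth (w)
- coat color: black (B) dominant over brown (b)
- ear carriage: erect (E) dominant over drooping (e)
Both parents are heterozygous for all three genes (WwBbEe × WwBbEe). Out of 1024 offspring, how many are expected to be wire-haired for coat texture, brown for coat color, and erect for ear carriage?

Trihybrid cross: WwBbEe × WwBbEe
Each trait segregates independently with a 3:1 phenotypic ratio, so each gene contributes 3/4 (dominant) or 1/4 (recessive).
Target: wire-haired (coat texture), brown (coat color), erect (ear carriage)
Probability = product of independent per-trait probabilities
= 3/4 × 1/4 × 3/4 = 9/64
Expected count = 9/64 × 1024 = 144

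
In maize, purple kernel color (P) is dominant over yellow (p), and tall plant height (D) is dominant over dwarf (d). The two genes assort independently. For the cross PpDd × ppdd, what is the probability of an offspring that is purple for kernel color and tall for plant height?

Dihybrid cross PpDd × ppdd — consider each gene separately:
kernel color: Pp × pp → 2 Pp, 2 pp → 2 P_ : 2 pp (out of 4)
plant height: Dd × dd → 2 Dd, 2 dd → 2 D_ : 2 dd (out of 4)
Looking for: purple (P_) and tall (D_)
P(purple) = 2/4, P(tall) = 2/4
P(both) = 2/4 × 2/4 = 4/16 = 1/4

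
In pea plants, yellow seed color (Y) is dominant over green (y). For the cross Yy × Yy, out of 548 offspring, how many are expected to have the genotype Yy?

Punnett square for Yy × Yy:
Offspring genotypes: 1 YY, 2 Yy, 1 yy
Total offspring: 4
Count with target: 2
Probability: 2/4 = 1/2
Expected count = 1/2 × 548 = 274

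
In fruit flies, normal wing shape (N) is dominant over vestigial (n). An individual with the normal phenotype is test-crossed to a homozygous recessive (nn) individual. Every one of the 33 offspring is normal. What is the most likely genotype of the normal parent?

Test cross: ? × nn
All offspring are normal.
If the unknown parent were heterozygous (Nn), about half of 33 offspring would be vestigial; none are. The unknown parent is most likely homozygous dominant (NN).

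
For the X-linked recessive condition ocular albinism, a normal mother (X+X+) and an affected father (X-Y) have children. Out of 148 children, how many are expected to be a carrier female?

Cross: X+X+ × X-Y
Offspring: 2 X+X-, 2 X+Y
Probability of a carrier female: 2/4 = 1/2
Expected count = 1/2 × 148 = 74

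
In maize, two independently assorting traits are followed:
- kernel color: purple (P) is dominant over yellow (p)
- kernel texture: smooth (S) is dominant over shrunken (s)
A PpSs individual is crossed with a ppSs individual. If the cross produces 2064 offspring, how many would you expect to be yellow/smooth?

Dihybrid cross PpSs × ppSs — consider each gene separately:
kernel color: Pp × pp → 2 Pp, 2 pp → 2 P_ : 2 pp (out of 4)
kernel texture: Ss × Ss → 1 SS, 2 Ss, 1 ss → 3 S_ : 1 ss (out of 4)
Combine (counts out of 4 × 4 = 16): purple/smooth (P_S_) = 2×3 = 6; purple/shrunken (P_ss) = 2×1 = 2; yellow/smooth (ppS_) = 2×3 = 6; yellow/shrunken (ppss) = 2×1 = 2
Phenotype counts (out of 16): 6 purple/smooth, 2 purple/shrunken, 6 yellow/smooth, 2 yellow/shrunken
yellow/smooth: 6 out of 16 → fraction 3/8
Expected count = 3/8 × 2064 = 774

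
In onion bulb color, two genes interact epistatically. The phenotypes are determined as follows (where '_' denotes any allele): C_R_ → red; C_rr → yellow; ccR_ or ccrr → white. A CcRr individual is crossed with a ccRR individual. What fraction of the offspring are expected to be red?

Cross: CcRr × ccRR — consider each gene separately:
C gene: Cc × cc → 2 Cc, 2 cc → 2 C_ : 2 cc (out of 4)
R gene: Rr × RR → 2 RR, 2 Rr → 4 R_ (out of 4)
Genotype classes (out of 4 × 4 = 16): C_R_ = 2×4 = 8; ccR_ = 2×4 = 8
Apply the phenotype rules: C_R_ (8) → red; ccR_ (8) → white
Phenotype counts (out of 16): 8 red, 8 white
red: 8 out of 16
Probability: 8/16 = 1/2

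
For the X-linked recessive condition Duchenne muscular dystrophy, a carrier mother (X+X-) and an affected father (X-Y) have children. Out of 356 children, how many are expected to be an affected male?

Cross: X+X- × X-Y
Offspring: 1 X+X-, 1 X+Y, 1 X-X-, 1 X-Y
Probability of an affected male: 1/4
Expected count = 1/4 × 356 = 89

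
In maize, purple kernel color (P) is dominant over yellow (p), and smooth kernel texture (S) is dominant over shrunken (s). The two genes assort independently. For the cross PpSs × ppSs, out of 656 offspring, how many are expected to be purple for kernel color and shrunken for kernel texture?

Dihybrid cross PpSs × ppSs — consider each gene separately:
kernel color: Pp × pp → 2 Pp, 2 pp → 2 P_ : 2 pp (out of 4)
kernel texture: Ss × Ss → 1 SS, 2 Ss, 1 ss → 3 S_ : 1 ss (out of 4)
Looking for: purple (P_) and shrunken (ss)
P(purple) = 2/4, P(shrunken) = 1/4
P(both) = 2/4 × 1/4 = 2/16 = 1/8
Expected count = 1/8 × 656 = 82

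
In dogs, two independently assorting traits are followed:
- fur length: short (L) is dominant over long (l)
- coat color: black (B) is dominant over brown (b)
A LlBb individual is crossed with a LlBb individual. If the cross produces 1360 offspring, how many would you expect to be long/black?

Dihybrid cross LlBb × LlBb — consider each gene separately:
fur length: Ll × Ll → 1 LL, 2 Ll, 1 ll → 3 L_ : 1 ll (out of 4)
coat color: Bb × Bb → 1 BB, 2 Bb, 1 bb → 3 B_ : 1 bb (out of 4)
Combine (counts out of 4 × 4 = 16): short/black (L_B_) = 3×3 = 9; short/brown (L_bb) = 3×1 = 3; long/black (llB_) = 1×3 = 3; long/brown (llbb) = 1×1 = 1
Phenotype counts (out of 16): 9 short/black, 3 short/brown, 3 long/black, 1 long/brown
long/black: 3 out of 16 → fraction 3/16
Expected count = 3/16 × 1360 = 255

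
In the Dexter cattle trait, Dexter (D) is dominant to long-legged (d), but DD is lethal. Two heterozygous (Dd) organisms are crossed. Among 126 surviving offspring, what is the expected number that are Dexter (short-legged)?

Cross: Dd × Dd
Punnett square offspring (before lethality): 1 DD, 2 Dd, 1 dd
The DD genotype is lethal (embryos die); surviving offspring: 2 Dd, 1 dd
Dexter (short-legged): 2 out of 3 → fraction 2/3
Expected count = 2/3 × 126 = 84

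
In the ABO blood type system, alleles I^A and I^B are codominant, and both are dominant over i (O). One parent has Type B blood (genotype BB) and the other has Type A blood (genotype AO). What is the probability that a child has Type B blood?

Cross: BB × AO
Possible offspring genotypes: 2 AB, 2 BO
Blood type counts: 2 Type AB, 2 Type B
Probability of Type B: 2/4 = 1/2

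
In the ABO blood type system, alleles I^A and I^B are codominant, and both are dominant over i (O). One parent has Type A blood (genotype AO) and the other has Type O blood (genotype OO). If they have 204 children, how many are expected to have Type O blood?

Cross: AO × OO
Possible offspring genotypes: 2 AO, 2 OO
Blood type counts: 2 Type A, 2 Type O
Probability of Type O: 2/4 = 1/2
Expected count = 1/2 × 204 = 102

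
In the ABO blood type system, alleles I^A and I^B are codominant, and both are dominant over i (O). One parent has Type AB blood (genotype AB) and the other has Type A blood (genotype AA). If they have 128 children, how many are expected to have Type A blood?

Cross: AB × AA
Possible offspring genotypes: 2 AA, 2 AB
Blood type counts: 2 Type A, 2 Type AB
Probability of Type A: 2/4 = 1/2
Expected count = 1/2 × 128 = 64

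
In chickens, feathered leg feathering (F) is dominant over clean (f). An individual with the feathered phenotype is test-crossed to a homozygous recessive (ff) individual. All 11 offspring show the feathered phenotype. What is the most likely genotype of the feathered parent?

Test cross: ? × ff
All offspring are feathered.
If the unknown parent were heterozygous (Ff), about half of 11 offspring would be clean; none are. The unknown parent is most likely homozygous dominant (FF).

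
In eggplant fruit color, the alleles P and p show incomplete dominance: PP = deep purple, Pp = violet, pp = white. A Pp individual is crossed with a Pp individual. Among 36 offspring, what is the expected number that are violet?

Punnett square for Pp × Pp:
Offspring genotypes: 1 PP, 2 Pp, 1 pp
Phenotype counts: 1 deep purple, 2 violet, 1 white
violet: 2 out of 4 → fraction 1/2
Expected count = 1/2 × 36 = 18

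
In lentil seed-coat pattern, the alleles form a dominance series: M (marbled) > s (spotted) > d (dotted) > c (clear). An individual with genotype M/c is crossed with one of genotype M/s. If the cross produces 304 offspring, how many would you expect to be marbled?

Cross: M/c × M/s
Allele dominance: M > s > d > c
Offspring genotypes: 1 M/M, 1 M/s, 1 M/c, 1 s/c
Phenotype counts: 3 marbled, 1 spotted
marbled: 3 out of 4 → fraction 3/4
Expected count = 3/4 × 304 = 228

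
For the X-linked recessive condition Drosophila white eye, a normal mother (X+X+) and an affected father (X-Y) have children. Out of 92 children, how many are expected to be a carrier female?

Cross: X+X+ × X-Y
Offspring: 2 X+X-, 2 X+Y
Probability of a carrier female: 2/4 = 1/2
Expected count = 1/2 × 92 = 46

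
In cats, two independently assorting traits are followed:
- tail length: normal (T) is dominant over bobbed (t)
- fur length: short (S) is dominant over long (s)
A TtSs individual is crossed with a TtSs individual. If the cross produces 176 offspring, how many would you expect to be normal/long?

Dihybrid cross TtSs × TtSs — consider each gene separately:
tail length: Tt × Tt → 1 TT, 2 Tt, 1 tt → 3 T_ : 1 tt (out of 4)
fur length: Ss × Ss → 1 SS, 2 Ss, 1 ss → 3 S_ : 1 ss (out of 4)
Combine (counts out of 4 × 4 = 16): normal/short (T_S_) = 3×3 = 9; normal/long (T_ss) = 3×1 = 3; bobbed/short (ttS_) = 1×3 = 3; bobbed/long (ttss) = 1×1 = 1
Phenotype counts (out of 16): 9 normal/short, 3 normal/long, 3 bobbed/short, 1 bobbed/long
normal/long: 3 out of 16 → fraction 3/16
Expected count = 3/16 × 176 = 33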